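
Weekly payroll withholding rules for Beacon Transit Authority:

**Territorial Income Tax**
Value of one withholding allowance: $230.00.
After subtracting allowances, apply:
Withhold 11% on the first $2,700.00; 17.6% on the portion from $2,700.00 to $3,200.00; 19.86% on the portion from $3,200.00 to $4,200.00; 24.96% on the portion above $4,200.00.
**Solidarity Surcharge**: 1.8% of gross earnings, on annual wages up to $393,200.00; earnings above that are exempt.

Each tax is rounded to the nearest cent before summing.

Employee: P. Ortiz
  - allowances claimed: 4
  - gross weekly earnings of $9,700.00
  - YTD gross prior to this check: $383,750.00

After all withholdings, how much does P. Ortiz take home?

$7,803.13

Territorial Income Tax: taxable = $9,700.00 − 4×$230.00 = $8,780.00
  $583.60 + 24.96% × ($8,780.00 − $4,200.00) = $583.60 + 24.96% × $4,580.00 = $1,726.77
Solidarity Surcharge: cap $393,200.00 − YTD $383,750.00 = $9,450.00 subject; 1.8% × $9,450.00 = $170.10
Total withheld: $1,726.77 + $170.10 = $1,896.87
Net pay: $9,700.00 − $1,896.87 = $7,803.13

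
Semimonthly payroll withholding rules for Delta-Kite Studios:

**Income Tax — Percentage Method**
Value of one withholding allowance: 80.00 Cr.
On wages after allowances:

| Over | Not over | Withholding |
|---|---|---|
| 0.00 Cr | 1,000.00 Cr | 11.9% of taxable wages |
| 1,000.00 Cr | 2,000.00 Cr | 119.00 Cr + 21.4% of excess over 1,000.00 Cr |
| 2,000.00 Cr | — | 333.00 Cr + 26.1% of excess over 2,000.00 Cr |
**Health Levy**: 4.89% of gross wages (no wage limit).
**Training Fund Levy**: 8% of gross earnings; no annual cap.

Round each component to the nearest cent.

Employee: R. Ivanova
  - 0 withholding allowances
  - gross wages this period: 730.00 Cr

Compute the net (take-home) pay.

Income Tax: taxable = 730.00 Cr
  11.9% × 730.00 Cr = 86.87 Cr
Health Levy: 4.89% × 730.00 Cr = 35.70 Cr
Training Fund Levy: 8% × 730.00 Cr = 58.40 Cr
Total withheld: 86.87 Cr + 35.70 Cr + 58.40 Cr = 180.97 Cr
Net pay: 730.00 Cr − 180.97 Cr = 549.03 Cr

549.03 Cr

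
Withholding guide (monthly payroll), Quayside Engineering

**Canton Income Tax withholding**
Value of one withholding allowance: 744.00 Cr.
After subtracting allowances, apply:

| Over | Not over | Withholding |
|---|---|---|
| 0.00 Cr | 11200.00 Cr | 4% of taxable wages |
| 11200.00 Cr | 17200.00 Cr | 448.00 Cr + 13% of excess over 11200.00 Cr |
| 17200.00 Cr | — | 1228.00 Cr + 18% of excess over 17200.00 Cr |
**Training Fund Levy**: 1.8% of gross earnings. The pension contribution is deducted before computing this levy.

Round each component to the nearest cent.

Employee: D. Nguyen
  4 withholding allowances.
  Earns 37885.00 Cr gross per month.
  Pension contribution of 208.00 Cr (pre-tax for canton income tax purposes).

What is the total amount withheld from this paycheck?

5056.37 Cr

Canton Income Tax: taxable = 37885.00 Cr − 208.00 Cr − 4×744.00 Cr = 34701.00 Cr
  1228.00 Cr + 18% × (34701.00 Cr − 17200.00 Cr) = 1228.00 Cr + 18% × 17501.00 Cr = 4378.18 Cr
Training Fund Levy: 1.8% × 37677.00 Cr = 678.19 Cr
Total: 4378.18 Cr + 678.19 Cr = 5056.37 Cr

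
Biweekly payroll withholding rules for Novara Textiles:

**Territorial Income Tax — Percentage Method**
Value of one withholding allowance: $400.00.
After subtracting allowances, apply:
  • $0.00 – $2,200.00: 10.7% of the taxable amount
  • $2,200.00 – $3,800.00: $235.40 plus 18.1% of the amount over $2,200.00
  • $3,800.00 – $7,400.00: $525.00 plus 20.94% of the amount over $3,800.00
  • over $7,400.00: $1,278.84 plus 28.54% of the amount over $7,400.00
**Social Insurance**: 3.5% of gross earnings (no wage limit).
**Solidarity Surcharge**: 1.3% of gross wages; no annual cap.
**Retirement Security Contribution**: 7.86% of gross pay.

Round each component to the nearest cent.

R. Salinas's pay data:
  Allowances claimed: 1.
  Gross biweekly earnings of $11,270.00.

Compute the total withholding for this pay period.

Territorial Income Tax: taxable = $11,270.00 − 1×$400.00 = $10,870.00
  $1,278.84 + 28.54% × ($10,870.00 − $7,400.00) = $1,278.84 + 28.54% × $3,470.00 = $2,269.18
Social Insurance: 3.5% × $11,270.00 = $394.45
Solidarity Surcharge: 1.3% × $11,270.00 = $146.51
Retirement Security Contribution: 7.86% × $11,270.00 = $885.82
Total: $2,269.18 + $394.45 + $146.51 + $885.82 = $3,695.96

$3,695.96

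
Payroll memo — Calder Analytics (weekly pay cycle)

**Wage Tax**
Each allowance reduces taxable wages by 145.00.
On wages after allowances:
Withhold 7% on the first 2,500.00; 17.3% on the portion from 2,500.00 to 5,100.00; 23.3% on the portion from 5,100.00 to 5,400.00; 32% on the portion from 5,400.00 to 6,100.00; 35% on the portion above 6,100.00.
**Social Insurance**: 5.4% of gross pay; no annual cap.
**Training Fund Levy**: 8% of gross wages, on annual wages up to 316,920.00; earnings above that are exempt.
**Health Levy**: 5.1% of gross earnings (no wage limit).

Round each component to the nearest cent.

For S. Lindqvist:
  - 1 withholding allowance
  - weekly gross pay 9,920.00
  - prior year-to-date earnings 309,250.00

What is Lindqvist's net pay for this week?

Wage Tax: taxable = 9,920.00 − 1×145.00 = 9,775.00
  918.70 + 35% × (9,775.00 − 6,100.00) = 918.70 + 35% × 3,675.00 = 2,204.95
Social Insurance: 5.4% × 9,920.00 = 535.68
Training Fund Levy: cap 316,920.00 − YTD 309,250.00 = 7,670.00 subject; 8% × 7,670.00 = 613.60
Health Levy: 5.1% × 9,920.00 = 505.92
Total withheld: 2,204.95 + 535.68 + 613.60 + 505.92 = 3,860.15
Net pay: 9,920.00 − 3,860.15 = 6,059.85

6,059.85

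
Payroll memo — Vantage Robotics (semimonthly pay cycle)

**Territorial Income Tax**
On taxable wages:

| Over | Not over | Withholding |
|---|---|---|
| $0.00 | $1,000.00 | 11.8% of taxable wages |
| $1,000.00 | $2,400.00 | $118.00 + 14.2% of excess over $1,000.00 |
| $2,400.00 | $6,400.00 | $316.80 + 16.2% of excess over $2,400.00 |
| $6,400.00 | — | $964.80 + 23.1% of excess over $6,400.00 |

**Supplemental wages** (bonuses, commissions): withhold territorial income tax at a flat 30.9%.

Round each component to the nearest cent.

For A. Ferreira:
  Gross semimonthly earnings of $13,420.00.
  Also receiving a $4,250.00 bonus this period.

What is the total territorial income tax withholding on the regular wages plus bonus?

$3,899.67

Territorial Income Tax: taxable = $13,420.00
  $964.80 + 23.1% × ($13,420.00 − $6,400.00) = $964.80 + 23.1% × $7,020.00 = $2,586.42
Supplemental (30.9% flat on bonus): 30.9% × $4,250.00 = $1,313.25
Total territorial income tax: $2,586.42 + $1,313.25 = $3,899.67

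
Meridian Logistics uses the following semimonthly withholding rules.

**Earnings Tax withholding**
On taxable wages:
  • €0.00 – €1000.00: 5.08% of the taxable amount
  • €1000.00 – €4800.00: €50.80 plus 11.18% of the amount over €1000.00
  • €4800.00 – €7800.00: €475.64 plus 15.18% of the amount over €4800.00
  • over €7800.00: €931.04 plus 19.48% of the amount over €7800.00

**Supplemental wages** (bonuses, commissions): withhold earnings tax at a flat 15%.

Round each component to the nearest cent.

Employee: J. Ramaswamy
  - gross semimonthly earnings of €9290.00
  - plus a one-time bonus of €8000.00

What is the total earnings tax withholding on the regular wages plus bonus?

Earnings Tax: taxable = €9290.00
  €931.04 + 19.48% × (€9290.00 − €7800.00) = €931.04 + 19.48% × €1490.00 = €1221.29
Supplemental (15% flat on bonus): 15% × €8000.00 = €1200.00
Total earnings tax: €1221.29 + €1200.00 = €2421.29

€2421.29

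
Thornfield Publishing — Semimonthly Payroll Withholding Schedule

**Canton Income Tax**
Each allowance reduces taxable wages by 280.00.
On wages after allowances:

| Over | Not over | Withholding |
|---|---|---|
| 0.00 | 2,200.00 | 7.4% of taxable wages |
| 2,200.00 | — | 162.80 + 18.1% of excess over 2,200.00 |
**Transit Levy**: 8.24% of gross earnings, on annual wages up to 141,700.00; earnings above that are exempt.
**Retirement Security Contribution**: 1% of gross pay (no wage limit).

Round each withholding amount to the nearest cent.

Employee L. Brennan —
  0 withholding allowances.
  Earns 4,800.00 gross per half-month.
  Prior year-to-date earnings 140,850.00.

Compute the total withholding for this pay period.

751.44

Canton Income Tax: taxable = 4,800.00
  162.80 + 18.1% × (4,800.00 − 2,200.00) = 162.80 + 18.1% × 2,600.00 = 633.40
Transit Levy: cap 141,700.00 − YTD 140,850.00 = 850.00 subject; 8.24% × 850.00 = 70.04
Retirement Security Contribution: 1% × 4,800.00 = 48.00
Total: 633.40 + 70.04 + 48.00 = 751.44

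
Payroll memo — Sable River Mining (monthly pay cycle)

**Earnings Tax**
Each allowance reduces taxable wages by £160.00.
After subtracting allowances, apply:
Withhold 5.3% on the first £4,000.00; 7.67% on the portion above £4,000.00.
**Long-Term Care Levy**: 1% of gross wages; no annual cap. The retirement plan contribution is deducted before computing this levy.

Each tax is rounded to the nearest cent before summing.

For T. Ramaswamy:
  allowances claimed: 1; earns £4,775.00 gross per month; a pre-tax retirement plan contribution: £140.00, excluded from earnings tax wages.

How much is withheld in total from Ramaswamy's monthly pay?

£294.78

Earnings Tax: taxable = £4,775.00 − £140.00 − 1×£160.00 = £4,475.00
  £212.00 + 7.67% × (£4,475.00 − £4,000.00) = £212.00 + 7.67% × £475.00 = £248.43
Long-Term Care Levy: 1% × £4,635.00 = £46.35
Total: £248.43 + £46.35 = £294.78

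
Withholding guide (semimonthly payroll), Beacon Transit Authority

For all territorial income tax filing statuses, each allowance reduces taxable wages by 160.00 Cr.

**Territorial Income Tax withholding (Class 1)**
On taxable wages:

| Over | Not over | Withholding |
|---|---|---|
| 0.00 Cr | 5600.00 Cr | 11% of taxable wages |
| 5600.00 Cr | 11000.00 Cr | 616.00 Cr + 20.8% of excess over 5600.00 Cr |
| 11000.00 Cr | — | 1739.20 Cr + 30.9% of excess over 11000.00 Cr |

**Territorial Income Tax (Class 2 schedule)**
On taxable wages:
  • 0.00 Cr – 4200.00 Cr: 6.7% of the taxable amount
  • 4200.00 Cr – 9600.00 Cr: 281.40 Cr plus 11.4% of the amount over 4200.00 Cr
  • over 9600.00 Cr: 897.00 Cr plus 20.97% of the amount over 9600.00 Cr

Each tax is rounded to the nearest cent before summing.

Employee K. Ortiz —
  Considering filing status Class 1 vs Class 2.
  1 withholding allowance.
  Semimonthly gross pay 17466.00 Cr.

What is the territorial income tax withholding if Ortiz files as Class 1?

3687.75 Cr

Territorial Income Tax (Class 1): taxable = 17466.00 Cr − 1×160.00 Cr = 17306.00 Cr
  1739.20 Cr + 30.9% × (17306.00 Cr − 11000.00 Cr) = 1739.20 Cr + 30.9% × 6306.00 Cr = 3687.75 Cr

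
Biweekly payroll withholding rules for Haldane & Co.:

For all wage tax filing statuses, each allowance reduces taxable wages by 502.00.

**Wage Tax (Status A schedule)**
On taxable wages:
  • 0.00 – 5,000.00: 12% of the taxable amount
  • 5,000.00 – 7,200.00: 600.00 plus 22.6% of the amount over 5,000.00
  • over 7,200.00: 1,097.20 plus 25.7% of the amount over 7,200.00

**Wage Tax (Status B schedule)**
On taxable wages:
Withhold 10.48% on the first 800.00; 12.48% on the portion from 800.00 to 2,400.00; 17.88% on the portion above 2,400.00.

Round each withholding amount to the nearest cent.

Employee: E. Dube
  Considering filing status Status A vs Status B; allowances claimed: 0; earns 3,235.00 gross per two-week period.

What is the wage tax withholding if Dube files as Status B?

432.82

Wage Tax (Status B): taxable = 3,235.00
  283.52 + 17.88% × (3,235.00 − 2,400.00) = 283.52 + 17.88% × 835.00 = 432.82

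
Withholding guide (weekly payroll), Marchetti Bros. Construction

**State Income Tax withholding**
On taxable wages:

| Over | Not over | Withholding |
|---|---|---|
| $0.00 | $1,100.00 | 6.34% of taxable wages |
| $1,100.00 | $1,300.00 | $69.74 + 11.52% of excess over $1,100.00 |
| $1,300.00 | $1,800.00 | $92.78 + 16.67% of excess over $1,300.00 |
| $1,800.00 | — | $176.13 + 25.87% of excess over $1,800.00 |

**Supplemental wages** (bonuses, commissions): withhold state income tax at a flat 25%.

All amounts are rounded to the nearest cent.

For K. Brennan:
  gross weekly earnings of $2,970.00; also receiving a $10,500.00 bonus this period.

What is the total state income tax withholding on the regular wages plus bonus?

$3,103.81

State Income Tax: taxable = $2,970.00
  $176.13 + 25.87% × ($2,970.00 − $1,800.00) = $176.13 + 25.87% × $1,170.00 = $478.81
Supplemental (25% flat on bonus): 25% × $10,500.00 = $2,625.00
Total state income tax: $478.81 + $2,625.00 = $3,103.81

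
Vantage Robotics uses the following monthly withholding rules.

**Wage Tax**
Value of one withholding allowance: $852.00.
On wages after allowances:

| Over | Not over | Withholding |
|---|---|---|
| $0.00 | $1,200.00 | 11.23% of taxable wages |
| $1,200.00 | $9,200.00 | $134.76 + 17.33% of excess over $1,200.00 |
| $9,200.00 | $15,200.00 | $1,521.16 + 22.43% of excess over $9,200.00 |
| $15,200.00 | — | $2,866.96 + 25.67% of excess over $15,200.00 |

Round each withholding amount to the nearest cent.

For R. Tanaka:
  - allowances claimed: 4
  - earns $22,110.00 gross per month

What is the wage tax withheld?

Wage Tax: taxable = $22,110.00 − 4×$852.00 = $18,702.00
  $2,866.96 + 25.67% × ($18,702.00 − $15,200.00) = $2,866.96 + 25.67% × $3,502.00 = $3,765.92

$3,765.92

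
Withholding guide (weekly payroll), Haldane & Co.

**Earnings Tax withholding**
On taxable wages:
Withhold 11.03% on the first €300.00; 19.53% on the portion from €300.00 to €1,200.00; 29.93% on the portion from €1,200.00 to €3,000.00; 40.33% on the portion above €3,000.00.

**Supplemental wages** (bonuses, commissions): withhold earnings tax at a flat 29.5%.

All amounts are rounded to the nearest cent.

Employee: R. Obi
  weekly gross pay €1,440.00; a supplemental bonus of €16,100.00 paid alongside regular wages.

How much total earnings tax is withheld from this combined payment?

€5,030.19

Earnings Tax: taxable = €1,440.00
  €208.86 + 29.93% × (€1,440.00 − €1,200.00) = €208.86 + 29.93% × €240.00 = €280.69
Supplemental (29.5% flat on bonus): 29.5% × €16,100.00 = €4,749.50
Total earnings tax: €280.69 + €4,749.50 = €5,030.19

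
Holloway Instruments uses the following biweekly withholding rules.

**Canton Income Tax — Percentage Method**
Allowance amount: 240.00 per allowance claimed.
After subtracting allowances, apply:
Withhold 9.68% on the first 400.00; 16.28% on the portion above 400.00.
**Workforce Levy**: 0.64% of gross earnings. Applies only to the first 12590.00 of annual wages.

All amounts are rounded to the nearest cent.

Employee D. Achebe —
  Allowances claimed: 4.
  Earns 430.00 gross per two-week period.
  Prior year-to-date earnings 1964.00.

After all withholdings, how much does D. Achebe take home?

Canton Income Tax: taxable = 430.00 − 4×240.00 = -530.00
  Taxable ≤ 0 → 0.00
Workforce Levy: 0.64% × 430.00 = 2.75
Total withheld: 0.00 + 2.75 = 2.75
Net pay: 430.00 − 2.75 = 427.25

427.25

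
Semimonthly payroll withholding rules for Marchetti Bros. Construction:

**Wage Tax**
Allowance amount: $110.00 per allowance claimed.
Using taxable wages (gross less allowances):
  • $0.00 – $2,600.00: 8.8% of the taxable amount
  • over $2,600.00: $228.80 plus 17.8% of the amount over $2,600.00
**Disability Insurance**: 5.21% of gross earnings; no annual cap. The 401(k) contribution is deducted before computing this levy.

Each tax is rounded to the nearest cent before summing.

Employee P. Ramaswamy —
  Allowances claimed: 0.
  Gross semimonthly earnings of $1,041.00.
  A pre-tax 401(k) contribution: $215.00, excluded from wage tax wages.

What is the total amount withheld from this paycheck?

Wage Tax: taxable = $1,041.00 − $215.00 = $826.00
  8.8% × $826.00 = $72.69
Disability Insurance: 5.21% × $826.00 = $43.03
Total: $72.69 + $43.03 = $115.72

$115.72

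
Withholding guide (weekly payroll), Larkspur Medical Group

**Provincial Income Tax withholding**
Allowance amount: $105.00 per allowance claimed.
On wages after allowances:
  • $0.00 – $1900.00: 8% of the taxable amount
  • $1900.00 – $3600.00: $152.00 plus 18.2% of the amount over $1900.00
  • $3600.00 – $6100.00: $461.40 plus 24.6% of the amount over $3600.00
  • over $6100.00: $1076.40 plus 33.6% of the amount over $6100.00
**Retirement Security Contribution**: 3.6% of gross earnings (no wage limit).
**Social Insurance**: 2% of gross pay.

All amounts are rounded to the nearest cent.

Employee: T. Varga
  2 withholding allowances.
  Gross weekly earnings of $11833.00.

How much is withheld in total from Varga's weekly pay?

Provincial Income Tax: taxable = $11833.00 − 2×$105.00 = $11623.00
  $1076.40 + 33.6% × ($11623.00 − $6100.00) = $1076.40 + 33.6% × $5523.00 = $2932.13
Retirement Security Contribution: 3.6% × $11833.00 = $425.99
Social Insurance: 2% × $11833.00 = $236.66
Total: $2932.13 + $425.99 + $236.66 = $3594.78

$3594.78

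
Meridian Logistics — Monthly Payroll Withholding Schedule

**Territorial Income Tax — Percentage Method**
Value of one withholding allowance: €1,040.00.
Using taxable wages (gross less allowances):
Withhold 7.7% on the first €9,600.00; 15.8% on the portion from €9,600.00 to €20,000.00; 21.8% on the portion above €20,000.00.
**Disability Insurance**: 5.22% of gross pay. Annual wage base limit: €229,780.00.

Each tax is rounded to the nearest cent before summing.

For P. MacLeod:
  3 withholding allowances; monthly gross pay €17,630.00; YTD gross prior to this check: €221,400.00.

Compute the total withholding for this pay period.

Territorial Income Tax: taxable = €17,630.00 − 3×€1,040.00 = €14,510.00
  €739.20 + 15.8% × (€14,510.00 − €9,600.00) = €739.20 + 15.8% × €4,910.00 = €1,514.98
Disability Insurance: cap €229,780.00 − YTD €221,400.00 = €8,380.00 subject; 5.22% × €8,380.00 = €437.44
Total: €1,514.98 + €437.44 = €1,952.42

€1,952.42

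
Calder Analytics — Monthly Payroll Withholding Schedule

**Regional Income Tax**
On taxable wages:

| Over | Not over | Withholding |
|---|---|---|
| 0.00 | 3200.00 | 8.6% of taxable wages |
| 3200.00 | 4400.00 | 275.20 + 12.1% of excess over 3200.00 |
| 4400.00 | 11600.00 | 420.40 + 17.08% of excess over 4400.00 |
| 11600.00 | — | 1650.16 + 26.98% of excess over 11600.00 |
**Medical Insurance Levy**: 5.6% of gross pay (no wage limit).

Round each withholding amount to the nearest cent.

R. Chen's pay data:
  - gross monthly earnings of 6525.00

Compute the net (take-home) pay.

5376.25

Regional Income Tax: taxable = 6525.00
  420.40 + 17.08% × (6525.00 − 4400.00) = 420.40 + 17.08% × 2125.00 = 783.35
Medical Insurance Levy: 5.6% × 6525.00 = 365.40
Total withheld: 783.35 + 365.40 = 1148.75
Net pay: 6525.00 − 1148.75 = 5376.25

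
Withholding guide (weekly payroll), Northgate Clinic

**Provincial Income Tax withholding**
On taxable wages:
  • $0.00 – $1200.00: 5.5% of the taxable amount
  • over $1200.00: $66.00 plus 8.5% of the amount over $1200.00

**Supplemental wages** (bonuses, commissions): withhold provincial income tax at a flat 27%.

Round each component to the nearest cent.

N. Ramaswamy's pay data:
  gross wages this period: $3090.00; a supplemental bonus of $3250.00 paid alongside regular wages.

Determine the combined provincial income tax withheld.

$1104.15

Provincial Income Tax: taxable = $3090.00
  $66.00 + 8.5% × ($3090.00 − $1200.00) = $66.00 + 8.5% × $1890.00 = $226.65
Supplemental (27% flat on bonus): 27% × $3250.00 = $877.50
Total provincial income tax: $226.65 + $877.50 = $1104.15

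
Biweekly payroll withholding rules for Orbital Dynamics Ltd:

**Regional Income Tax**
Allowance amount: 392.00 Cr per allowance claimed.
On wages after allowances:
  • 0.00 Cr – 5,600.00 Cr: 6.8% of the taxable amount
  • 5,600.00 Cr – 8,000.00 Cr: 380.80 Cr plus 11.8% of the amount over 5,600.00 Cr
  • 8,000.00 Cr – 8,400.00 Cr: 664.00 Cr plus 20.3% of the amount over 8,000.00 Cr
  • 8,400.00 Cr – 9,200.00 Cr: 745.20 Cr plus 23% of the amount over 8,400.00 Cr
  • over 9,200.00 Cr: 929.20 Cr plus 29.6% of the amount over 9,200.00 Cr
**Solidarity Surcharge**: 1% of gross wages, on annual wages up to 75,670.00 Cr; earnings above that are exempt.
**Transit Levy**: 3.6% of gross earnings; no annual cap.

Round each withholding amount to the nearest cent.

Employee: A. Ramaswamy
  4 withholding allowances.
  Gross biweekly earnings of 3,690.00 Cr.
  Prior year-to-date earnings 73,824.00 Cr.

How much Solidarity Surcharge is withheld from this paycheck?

Solidarity Surcharge: cap 75,670.00 Cr − YTD 73,824.00 Cr = 1,846.00 Cr subject; 1% × 1,846.00 Cr = 18.46 Cr

18.46 Cr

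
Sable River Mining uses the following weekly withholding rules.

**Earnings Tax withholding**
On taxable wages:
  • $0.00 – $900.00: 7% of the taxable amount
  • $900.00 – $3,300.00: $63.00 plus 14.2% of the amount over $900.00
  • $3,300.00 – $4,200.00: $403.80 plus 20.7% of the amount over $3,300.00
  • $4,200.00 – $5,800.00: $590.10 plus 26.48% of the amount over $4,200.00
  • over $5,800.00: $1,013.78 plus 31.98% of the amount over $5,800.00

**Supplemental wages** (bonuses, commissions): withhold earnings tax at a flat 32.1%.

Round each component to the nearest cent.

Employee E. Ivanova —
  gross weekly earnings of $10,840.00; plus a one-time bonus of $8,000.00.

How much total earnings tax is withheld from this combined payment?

Earnings Tax: taxable = $10,840.00
  $1,013.78 + 31.98% × ($10,840.00 − $5,800.00) = $1,013.78 + 31.98% × $5,040.00 = $2,625.57
Supplemental (32.1% flat on bonus): 32.1% × $8,000.00 = $2,568.00
Total earnings tax: $2,625.57 + $2,568.00 = $5,193.57

$5,193.57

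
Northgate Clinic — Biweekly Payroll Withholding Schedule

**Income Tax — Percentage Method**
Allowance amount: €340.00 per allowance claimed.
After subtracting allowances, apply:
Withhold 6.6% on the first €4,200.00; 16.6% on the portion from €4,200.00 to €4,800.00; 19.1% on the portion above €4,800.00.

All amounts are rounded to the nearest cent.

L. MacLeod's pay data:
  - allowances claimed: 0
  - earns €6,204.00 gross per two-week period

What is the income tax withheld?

€644.96

Income Tax: taxable = €6,204.00
  €376.80 + 19.1% × (€6,204.00 − €4,800.00) = €376.80 + 19.1% × €1,404.00 = €644.96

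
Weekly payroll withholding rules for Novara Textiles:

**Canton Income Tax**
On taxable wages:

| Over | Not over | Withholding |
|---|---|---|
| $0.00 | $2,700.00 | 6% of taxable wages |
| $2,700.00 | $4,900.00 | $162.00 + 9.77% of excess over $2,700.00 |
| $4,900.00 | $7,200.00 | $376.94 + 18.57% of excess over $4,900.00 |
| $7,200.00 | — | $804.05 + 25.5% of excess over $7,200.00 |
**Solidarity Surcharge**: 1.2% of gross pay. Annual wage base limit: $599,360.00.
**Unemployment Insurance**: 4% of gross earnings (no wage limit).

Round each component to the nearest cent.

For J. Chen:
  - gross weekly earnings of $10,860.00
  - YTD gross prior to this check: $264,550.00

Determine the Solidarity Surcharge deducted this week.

$130.32

Solidarity Surcharge: 1.2% × $10,860.00 = $130.32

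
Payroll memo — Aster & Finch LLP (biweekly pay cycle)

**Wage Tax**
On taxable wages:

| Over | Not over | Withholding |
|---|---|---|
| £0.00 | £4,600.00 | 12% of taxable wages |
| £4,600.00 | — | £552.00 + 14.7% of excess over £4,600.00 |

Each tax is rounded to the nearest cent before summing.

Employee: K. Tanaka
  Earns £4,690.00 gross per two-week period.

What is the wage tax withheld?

Wage Tax: taxable = £4,690.00
  £552.00 + 14.7% × (£4,690.00 − £4,600.00) = £552.00 + 14.7% × £90.00 = £565.23

£565.23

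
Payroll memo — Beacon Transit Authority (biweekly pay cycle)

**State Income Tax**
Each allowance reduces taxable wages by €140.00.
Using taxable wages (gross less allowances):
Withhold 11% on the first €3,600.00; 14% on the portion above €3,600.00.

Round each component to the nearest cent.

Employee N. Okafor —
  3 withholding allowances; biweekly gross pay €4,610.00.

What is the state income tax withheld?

€478.60

State Income Tax: taxable = €4,610.00 − 3×€140.00 = €4,190.00
  €396.00 + 14% × (€4,190.00 − €3,600.00) = €396.00 + 14% × €590.00 = €478.60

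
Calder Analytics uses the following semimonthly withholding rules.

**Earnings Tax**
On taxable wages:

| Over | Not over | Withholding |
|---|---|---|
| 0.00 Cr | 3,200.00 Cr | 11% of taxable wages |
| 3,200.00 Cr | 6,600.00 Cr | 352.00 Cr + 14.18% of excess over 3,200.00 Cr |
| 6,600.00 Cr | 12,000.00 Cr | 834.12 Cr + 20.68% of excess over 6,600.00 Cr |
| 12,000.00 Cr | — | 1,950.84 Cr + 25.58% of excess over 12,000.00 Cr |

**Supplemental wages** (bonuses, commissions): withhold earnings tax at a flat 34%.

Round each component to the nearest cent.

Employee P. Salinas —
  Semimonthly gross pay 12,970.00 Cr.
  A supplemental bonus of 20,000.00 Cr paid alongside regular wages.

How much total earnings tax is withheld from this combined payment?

8,998.97 Cr

Earnings Tax: taxable = 12,970.00 Cr
  1,950.84 Cr + 25.58% × (12,970.00 Cr − 12,000.00 Cr) = 1,950.84 Cr + 25.58% × 970.00 Cr = 2,198.97 Cr
Supplemental (34% flat on bonus): 34% × 20,000.00 Cr = 6,800.00 Cr
Total earnings tax: 2,198.97 Cr + 6,800.00 Cr = 8,998.97 Cr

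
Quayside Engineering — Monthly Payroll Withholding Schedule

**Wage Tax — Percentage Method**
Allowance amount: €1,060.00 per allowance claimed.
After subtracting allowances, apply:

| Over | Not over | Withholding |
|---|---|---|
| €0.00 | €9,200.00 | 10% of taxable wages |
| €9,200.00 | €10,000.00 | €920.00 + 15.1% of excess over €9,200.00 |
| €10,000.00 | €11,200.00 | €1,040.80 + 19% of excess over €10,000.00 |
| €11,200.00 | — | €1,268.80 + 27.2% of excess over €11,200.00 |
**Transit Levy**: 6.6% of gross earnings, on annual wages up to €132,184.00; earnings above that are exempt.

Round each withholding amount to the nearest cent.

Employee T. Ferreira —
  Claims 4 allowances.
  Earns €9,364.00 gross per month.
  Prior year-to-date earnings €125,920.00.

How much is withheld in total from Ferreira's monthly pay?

€925.82

Wage Tax: taxable = €9,364.00 − 4×€1,060.00 = €5,124.00
  10% × €5,124.00 = €512.40
Transit Levy: cap €132,184.00 − YTD €125,920.00 = €6,264.00 subject; 6.6% × €6,264.00 = €413.42
Total: €512.40 + €413.42 = €925.82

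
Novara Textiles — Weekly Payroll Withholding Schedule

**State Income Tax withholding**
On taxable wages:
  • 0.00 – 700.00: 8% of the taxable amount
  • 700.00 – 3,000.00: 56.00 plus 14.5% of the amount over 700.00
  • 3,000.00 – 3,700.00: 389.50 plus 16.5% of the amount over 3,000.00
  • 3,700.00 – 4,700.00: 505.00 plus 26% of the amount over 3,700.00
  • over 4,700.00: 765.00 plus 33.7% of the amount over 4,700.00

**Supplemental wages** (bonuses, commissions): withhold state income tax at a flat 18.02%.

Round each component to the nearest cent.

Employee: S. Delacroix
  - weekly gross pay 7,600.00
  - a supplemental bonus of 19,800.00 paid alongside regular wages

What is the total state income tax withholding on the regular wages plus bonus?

5,310.26

State Income Tax: taxable = 7,600.00
  765.00 + 33.7% × (7,600.00 − 4,700.00) = 765.00 + 33.7% × 2,900.00 = 1,742.30
Supplemental (18.02% flat on bonus): 18.02% × 19,800.00 = 3,567.96
Total state income tax: 1,742.30 + 3,567.96 = 5,310.26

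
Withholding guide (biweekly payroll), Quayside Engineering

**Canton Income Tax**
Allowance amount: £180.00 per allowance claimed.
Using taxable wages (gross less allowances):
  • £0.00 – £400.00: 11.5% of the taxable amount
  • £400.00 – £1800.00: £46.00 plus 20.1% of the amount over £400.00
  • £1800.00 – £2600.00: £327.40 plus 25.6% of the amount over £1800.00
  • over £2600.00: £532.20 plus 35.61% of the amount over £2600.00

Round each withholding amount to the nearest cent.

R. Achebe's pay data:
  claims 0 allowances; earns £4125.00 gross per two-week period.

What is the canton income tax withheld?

£1075.25

Canton Income Tax: taxable = £4125.00
  £532.20 + 35.61% × (£4125.00 − £2600.00) = £532.20 + 35.61% × £1525.00 = £1075.25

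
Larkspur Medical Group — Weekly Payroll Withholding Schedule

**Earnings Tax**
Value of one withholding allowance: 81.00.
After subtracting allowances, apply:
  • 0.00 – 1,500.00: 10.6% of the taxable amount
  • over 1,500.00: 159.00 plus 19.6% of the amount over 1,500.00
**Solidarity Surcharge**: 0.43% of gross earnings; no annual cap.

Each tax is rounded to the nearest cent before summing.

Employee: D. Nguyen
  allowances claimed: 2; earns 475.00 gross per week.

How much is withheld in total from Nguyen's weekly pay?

35.22

Earnings Tax: taxable = 475.00 − 2×81.00 = 313.00
  10.6% × 313.00 = 33.18
Solidarity Surcharge: 0.43% × 475.00 = 2.04
Total: 33.18 + 2.04 = 35.22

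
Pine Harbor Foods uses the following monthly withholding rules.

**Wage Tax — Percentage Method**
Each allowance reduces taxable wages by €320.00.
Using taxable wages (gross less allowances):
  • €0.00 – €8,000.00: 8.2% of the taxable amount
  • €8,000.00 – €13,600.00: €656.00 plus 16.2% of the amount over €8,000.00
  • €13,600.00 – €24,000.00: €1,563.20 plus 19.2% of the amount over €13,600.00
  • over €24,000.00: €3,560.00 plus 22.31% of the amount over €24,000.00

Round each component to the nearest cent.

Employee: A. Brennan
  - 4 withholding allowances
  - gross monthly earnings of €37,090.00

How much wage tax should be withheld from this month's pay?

€6,194.81

Wage Tax: taxable = €37,090.00 − 4×€320.00 = €35,810.00
  €3,560.00 + 22.31% × (€35,810.00 − €24,000.00) = €3,560.00 + 22.31% × €11,810.00 = €6,194.81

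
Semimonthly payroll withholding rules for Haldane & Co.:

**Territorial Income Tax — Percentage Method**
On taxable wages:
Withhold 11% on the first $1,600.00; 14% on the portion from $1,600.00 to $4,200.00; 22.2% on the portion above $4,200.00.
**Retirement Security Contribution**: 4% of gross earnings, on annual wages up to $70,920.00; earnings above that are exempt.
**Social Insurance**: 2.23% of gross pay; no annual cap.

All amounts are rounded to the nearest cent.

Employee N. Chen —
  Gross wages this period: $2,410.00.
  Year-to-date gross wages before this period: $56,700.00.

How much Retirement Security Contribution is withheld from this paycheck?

$96.40

Retirement Security Contribution: 4% × $2,410.00 = $96.40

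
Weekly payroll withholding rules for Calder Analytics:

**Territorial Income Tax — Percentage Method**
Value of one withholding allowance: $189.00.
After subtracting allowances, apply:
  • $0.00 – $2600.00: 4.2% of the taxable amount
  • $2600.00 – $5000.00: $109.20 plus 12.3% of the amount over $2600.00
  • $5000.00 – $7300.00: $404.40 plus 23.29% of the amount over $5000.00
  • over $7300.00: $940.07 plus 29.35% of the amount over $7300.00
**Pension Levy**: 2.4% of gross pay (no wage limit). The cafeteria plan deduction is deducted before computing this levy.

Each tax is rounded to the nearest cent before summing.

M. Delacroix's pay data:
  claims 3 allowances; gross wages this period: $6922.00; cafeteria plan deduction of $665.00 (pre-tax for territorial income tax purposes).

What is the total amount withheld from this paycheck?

$715.27

Territorial Income Tax: taxable = $6922.00 − $665.00 − 3×$189.00 = $5690.00
  $404.40 + 23.29% × ($5690.00 − $5000.00) = $404.40 + 23.29% × $690.00 = $565.10
Pension Levy: 2.4% × $6257.00 = $150.17
Total: $565.10 + $150.17 = $715.27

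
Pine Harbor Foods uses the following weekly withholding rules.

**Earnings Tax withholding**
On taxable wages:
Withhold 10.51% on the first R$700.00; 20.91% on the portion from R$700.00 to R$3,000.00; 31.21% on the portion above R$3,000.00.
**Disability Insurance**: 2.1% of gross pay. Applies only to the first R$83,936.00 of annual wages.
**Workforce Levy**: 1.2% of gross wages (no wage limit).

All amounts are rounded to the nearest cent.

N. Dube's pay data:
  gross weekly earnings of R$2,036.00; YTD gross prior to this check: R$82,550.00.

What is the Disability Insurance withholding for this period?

Disability Insurance: cap R$83,936.00 − YTD R$82,550.00 = R$1,386.00 subject; 2.1% × R$1,386.00 = R$29.11

R$29.11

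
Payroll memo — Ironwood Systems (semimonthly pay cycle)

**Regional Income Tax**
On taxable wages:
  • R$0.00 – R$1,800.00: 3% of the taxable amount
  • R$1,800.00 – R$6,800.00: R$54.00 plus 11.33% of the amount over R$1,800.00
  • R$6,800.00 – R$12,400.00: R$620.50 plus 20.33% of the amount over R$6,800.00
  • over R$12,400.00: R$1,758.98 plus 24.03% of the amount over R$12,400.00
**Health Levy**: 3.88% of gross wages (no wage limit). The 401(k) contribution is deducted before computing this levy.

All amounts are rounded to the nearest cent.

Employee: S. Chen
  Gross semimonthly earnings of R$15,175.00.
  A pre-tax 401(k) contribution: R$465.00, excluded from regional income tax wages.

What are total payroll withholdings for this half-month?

Regional Income Tax: taxable = R$15,175.00 − R$465.00 = R$14,710.00
  R$1,758.98 + 24.03% × (R$14,710.00 − R$12,400.00) = R$1,758.98 + 24.03% × R$2,310.00 = R$2,314.07
Health Levy: 3.88% × R$14,710.00 = R$570.75
Total: R$2,314.07 + R$570.75 = R$2,884.82

R$2,884.82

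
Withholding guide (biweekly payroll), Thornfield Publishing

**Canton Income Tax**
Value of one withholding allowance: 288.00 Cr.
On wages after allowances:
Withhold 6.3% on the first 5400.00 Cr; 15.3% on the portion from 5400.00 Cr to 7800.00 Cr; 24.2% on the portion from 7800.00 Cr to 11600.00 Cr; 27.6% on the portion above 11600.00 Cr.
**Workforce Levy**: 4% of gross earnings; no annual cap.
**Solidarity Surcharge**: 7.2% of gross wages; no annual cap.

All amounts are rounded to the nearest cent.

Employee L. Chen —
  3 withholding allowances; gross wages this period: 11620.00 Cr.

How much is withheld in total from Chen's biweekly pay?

Canton Income Tax: taxable = 11620.00 Cr − 3×288.00 Cr = 10756.00 Cr
  707.40 Cr + 24.2% × (10756.00 Cr − 7800.00 Cr) = 707.40 Cr + 24.2% × 2956.00 Cr = 1422.75 Cr
Workforce Levy: 4% × 11620.00 Cr = 464.80 Cr
Solidarity Surcharge: 7.2% × 11620.00 Cr = 836.64 Cr
Total: 1422.75 Cr + 464.80 Cr + 836.64 Cr = 2724.19 Cr

2724.19 Cr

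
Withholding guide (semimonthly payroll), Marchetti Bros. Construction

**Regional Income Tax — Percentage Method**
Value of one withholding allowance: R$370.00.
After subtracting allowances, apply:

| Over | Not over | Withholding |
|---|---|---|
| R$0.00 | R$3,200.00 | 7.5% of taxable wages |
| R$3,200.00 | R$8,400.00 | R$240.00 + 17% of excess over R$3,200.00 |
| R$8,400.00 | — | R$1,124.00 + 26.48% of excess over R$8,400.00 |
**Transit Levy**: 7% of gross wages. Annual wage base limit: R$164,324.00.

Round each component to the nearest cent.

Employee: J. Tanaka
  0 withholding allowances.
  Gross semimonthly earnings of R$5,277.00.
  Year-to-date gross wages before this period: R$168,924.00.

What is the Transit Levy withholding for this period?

Transit Levy: YTD R$168,924.00 ≥ cap R$164,324.00 → R$0.00

R$0.00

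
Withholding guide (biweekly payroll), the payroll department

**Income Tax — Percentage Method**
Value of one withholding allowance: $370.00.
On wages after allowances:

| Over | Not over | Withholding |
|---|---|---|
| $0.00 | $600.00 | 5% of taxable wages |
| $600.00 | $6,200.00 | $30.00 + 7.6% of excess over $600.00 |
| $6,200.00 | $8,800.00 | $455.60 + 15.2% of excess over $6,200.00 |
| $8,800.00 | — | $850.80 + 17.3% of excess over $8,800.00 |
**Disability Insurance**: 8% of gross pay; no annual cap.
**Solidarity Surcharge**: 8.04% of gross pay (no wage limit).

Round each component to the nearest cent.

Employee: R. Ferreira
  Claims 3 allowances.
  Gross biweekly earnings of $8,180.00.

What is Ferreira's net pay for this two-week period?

$6,280.09

Income Tax: taxable = $8,180.00 − 3×$370.00 = $7,070.00
  $455.60 + 15.2% × ($7,070.00 − $6,200.00) = $455.60 + 15.2% × $870.00 = $587.84
Disability Insurance: 8% × $8,180.00 = $654.40
Solidarity Surcharge: 8.04% × $8,180.00 = $657.67
Total withheld: $587.84 + $654.40 + $657.67 = $1,899.91
Net pay: $8,180.00 − $1,899.91 = $6,280.09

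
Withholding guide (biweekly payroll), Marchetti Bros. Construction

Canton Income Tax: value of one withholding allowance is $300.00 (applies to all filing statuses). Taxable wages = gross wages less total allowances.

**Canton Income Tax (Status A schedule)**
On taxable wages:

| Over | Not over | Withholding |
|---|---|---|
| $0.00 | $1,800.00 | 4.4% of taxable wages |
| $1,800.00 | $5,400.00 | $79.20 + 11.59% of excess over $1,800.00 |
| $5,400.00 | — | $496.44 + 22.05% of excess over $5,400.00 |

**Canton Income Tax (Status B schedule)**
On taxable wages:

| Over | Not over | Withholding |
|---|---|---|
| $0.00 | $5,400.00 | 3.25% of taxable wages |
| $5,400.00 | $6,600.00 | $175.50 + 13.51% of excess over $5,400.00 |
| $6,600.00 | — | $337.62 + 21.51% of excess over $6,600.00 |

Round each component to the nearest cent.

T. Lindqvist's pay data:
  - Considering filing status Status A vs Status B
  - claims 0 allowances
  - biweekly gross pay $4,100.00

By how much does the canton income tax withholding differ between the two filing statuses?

Canton Income Tax (Status A): taxable = $4,100.00
  $79.20 + 11.59% × ($4,100.00 − $1,800.00) = $79.20 + 11.59% × $2,300.00 = $345.77
Canton Income Tax (Status B): taxable = $4,100.00
  3.25% × $4,100.00 = $133.25
Difference: |$345.77 − $133.25| = $212.52 (higher under Status A)

$212.52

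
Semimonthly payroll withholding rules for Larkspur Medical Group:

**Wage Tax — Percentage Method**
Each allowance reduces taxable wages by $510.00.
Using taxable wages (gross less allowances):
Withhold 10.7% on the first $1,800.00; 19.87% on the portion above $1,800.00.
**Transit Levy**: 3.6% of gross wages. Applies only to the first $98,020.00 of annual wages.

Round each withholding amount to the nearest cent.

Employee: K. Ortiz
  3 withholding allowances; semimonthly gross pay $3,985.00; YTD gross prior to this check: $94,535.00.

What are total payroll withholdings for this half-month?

Wage Tax: taxable = $3,985.00 − 3×$510.00 = $2,455.00
  $192.60 + 19.87% × ($2,455.00 − $1,800.00) = $192.60 + 19.87% × $655.00 = $322.75
Transit Levy: cap $98,020.00 − YTD $94,535.00 = $3,485.00 subject; 3.6% × $3,485.00 = $125.46
Total: $322.75 + $125.46 = $448.21

$448.21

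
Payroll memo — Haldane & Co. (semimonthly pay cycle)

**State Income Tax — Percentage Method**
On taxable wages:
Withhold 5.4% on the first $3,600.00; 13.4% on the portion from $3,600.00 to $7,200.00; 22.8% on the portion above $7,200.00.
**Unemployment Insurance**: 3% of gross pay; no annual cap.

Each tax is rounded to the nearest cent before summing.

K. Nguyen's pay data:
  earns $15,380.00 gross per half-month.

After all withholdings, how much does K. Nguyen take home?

State Income Tax: taxable = $15,380.00
  $676.80 + 22.8% × ($15,380.00 − $7,200.00) = $676.80 + 22.8% × $8,180.00 = $2,541.84
Unemployment Insurance: 3% × $15,380.00 = $461.40
Total withheld: $2,541.84 + $461.40 = $3,003.24
Net pay: $15,380.00 − $3,003.24 = $12,376.76

$12,376.76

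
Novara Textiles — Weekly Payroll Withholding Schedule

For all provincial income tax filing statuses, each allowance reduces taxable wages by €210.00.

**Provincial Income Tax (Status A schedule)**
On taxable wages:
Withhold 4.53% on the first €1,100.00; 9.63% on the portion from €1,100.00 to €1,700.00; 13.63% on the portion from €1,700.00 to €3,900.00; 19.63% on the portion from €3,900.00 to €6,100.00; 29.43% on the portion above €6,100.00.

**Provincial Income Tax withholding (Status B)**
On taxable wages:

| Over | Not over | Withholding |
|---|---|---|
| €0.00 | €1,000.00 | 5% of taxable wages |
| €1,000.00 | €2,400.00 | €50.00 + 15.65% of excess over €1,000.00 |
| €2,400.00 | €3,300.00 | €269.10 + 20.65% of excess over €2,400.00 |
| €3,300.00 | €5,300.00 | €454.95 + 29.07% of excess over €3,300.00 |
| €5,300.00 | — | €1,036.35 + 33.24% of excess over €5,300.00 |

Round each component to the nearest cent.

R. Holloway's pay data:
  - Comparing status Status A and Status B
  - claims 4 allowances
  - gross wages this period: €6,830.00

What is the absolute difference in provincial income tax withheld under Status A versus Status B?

€447.97

Provincial Income Tax (Status A): taxable = €6,830.00 − 4×€210.00 = €5,990.00
  €407.47 + 19.63% × (€5,990.00 − €3,900.00) = €407.47 + 19.63% × €2,090.00 = €817.74
Provincial Income Tax (Status B): taxable = €6,830.00 − 4×€210.00 = €5,990.00
  €1,036.35 + 33.24% × (€5,990.00 − €5,300.00) = €1,036.35 + 33.24% × €690.00 = €1,265.71
Difference: |€817.74 − €1,265.71| = €447.97 (higher under Status B)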